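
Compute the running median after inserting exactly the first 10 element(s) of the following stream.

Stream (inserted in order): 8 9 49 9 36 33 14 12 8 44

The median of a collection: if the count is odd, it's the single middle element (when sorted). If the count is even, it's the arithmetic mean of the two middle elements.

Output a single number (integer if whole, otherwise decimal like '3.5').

Step 1: insert 8 -> lo=[8] (size 1, max 8) hi=[] (size 0) -> median=8
Step 2: insert 9 -> lo=[8] (size 1, max 8) hi=[9] (size 1, min 9) -> median=8.5
Step 3: insert 49 -> lo=[8, 9] (size 2, max 9) hi=[49] (size 1, min 49) -> median=9
Step 4: insert 9 -> lo=[8, 9] (size 2, max 9) hi=[9, 49] (size 2, min 9) -> median=9
Step 5: insert 36 -> lo=[8, 9, 9] (size 3, max 9) hi=[36, 49] (size 2, min 36) -> median=9
Step 6: insert 33 -> lo=[8, 9, 9] (size 3, max 9) hi=[33, 36, 49] (size 3, min 33) -> median=21
Step 7: insert 14 -> lo=[8, 9, 9, 14] (size 4, max 14) hi=[33, 36, 49] (size 3, min 33) -> median=14
Step 8: insert 12 -> lo=[8, 9, 9, 12] (size 4, max 12) hi=[14, 33, 36, 49] (size 4, min 14) -> median=13
Step 9: insert 8 -> lo=[8, 8, 9, 9, 12] (size 5, max 12) hi=[14, 33, 36, 49] (size 4, min 14) -> median=12
Step 10: insert 44 -> lo=[8, 8, 9, 9, 12] (size 5, max 12) hi=[14, 33, 36, 44, 49] (size 5, min 14) -> median=13

Answer: 13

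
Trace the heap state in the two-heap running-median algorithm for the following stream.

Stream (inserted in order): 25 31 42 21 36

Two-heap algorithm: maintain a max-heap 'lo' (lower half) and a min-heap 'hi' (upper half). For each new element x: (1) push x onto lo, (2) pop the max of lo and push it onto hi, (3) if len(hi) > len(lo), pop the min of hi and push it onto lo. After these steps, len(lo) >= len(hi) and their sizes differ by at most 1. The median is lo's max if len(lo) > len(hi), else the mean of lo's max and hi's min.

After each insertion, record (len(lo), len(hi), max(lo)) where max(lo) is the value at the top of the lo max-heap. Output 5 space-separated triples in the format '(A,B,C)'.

Step 1: insert 25 -> lo=[25] hi=[] -> (len(lo)=1, len(hi)=0, max(lo)=25)
Step 2: insert 31 -> lo=[25] hi=[31] -> (len(lo)=1, len(hi)=1, max(lo)=25)
Step 3: insert 42 -> lo=[25, 31] hi=[42] -> (len(lo)=2, len(hi)=1, max(lo)=31)
Step 4: insert 21 -> lo=[21, 25] hi=[31, 42] -> (len(lo)=2, len(hi)=2, max(lo)=25)
Step 5: insert 36 -> lo=[21, 25, 31] hi=[36, 42] -> (len(lo)=3, len(hi)=2, max(lo)=31)

Answer: (1,0,25) (1,1,25) (2,1,31) (2,2,25) (3,2,31)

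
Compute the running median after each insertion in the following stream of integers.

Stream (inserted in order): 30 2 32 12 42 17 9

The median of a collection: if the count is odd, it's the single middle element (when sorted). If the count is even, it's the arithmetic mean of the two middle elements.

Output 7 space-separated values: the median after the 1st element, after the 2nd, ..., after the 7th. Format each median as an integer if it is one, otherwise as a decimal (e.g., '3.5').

Answer: 30 16 30 21 30 23.5 17

Derivation:
Step 1: insert 30 -> lo=[30] (size 1, max 30) hi=[] (size 0) -> median=30
Step 2: insert 2 -> lo=[2] (size 1, max 2) hi=[30] (size 1, min 30) -> median=16
Step 3: insert 32 -> lo=[2, 30] (size 2, max 30) hi=[32] (size 1, min 32) -> median=30
Step 4: insert 12 -> lo=[2, 12] (size 2, max 12) hi=[30, 32] (size 2, min 30) -> median=21
Step 5: insert 42 -> lo=[2, 12, 30] (size 3, max 30) hi=[32, 42] (size 2, min 32) -> median=30
Step 6: insert 17 -> lo=[2, 12, 17] (size 3, max 17) hi=[30, 32, 42] (size 3, min 30) -> median=23.5
Step 7: insert 9 -> lo=[2, 9, 12, 17] (size 4, max 17) hi=[30, 32, 42] (size 3, min 30) -> median=17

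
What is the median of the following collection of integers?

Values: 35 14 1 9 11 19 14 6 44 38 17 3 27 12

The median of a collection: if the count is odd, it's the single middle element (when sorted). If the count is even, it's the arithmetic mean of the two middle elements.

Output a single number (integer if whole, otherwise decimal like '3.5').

Step 1: insert 35 -> lo=[35] (size 1, max 35) hi=[] (size 0) -> median=35
Step 2: insert 14 -> lo=[14] (size 1, max 14) hi=[35] (size 1, min 35) -> median=24.5
Step 3: insert 1 -> lo=[1, 14] (size 2, max 14) hi=[35] (size 1, min 35) -> median=14
Step 4: insert 9 -> lo=[1, 9] (size 2, max 9) hi=[14, 35] (size 2, min 14) -> median=11.5
Step 5: insert 11 -> lo=[1, 9, 11] (size 3, max 11) hi=[14, 35] (size 2, min 14) -> median=11
Step 6: insert 19 -> lo=[1, 9, 11] (size 3, max 11) hi=[14, 19, 35] (size 3, min 14) -> median=12.5
Step 7: insert 14 -> lo=[1, 9, 11, 14] (size 4, max 14) hi=[14, 19, 35] (size 3, min 14) -> median=14
Step 8: insert 6 -> lo=[1, 6, 9, 11] (size 4, max 11) hi=[14, 14, 19, 35] (size 4, min 14) -> median=12.5
Step 9: insert 44 -> lo=[1, 6, 9, 11, 14] (size 5, max 14) hi=[14, 19, 35, 44] (size 4, min 14) -> median=14
Step 10: insert 38 -> lo=[1, 6, 9, 11, 14] (size 5, max 14) hi=[14, 19, 35, 38, 44] (size 5, min 14) -> median=14
Step 11: insert 17 -> lo=[1, 6, 9, 11, 14, 14] (size 6, max 14) hi=[17, 19, 35, 38, 44] (size 5, min 17) -> median=14
Step 12: insert 3 -> lo=[1, 3, 6, 9, 11, 14] (size 6, max 14) hi=[14, 17, 19, 35, 38, 44] (size 6, min 14) -> median=14
Step 13: insert 27 -> lo=[1, 3, 6, 9, 11, 14, 14] (size 7, max 14) hi=[17, 19, 27, 35, 38, 44] (size 6, min 17) -> median=14
Step 14: insert 12 -> lo=[1, 3, 6, 9, 11, 12, 14] (size 7, max 14) hi=[14, 17, 19, 27, 35, 38, 44] (size 7, min 14) -> median=14

Answer: 14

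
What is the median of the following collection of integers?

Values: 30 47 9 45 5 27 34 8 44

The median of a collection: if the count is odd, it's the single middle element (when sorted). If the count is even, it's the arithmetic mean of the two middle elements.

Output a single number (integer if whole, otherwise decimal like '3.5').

Step 1: insert 30 -> lo=[30] (size 1, max 30) hi=[] (size 0) -> median=30
Step 2: insert 47 -> lo=[30] (size 1, max 30) hi=[47] (size 1, min 47) -> median=38.5
Step 3: insert 9 -> lo=[9, 30] (size 2, max 30) hi=[47] (size 1, min 47) -> median=30
Step 4: insert 45 -> lo=[9, 30] (size 2, max 30) hi=[45, 47] (size 2, min 45) -> median=37.5
Step 5: insert 5 -> lo=[5, 9, 30] (size 3, max 30) hi=[45, 47] (size 2, min 45) -> median=30
Step 6: insert 27 -> lo=[5, 9, 27] (size 3, max 27) hi=[30, 45, 47] (size 3, min 30) -> median=28.5
Step 7: insert 34 -> lo=[5, 9, 27, 30] (size 4, max 30) hi=[34, 45, 47] (size 3, min 34) -> median=30
Step 8: insert 8 -> lo=[5, 8, 9, 27] (size 4, max 27) hi=[30, 34, 45, 47] (size 4, min 30) -> median=28.5
Step 9: insert 44 -> lo=[5, 8, 9, 27, 30] (size 5, max 30) hi=[34, 44, 45, 47] (size 4, min 34) -> median=30

Answer: 30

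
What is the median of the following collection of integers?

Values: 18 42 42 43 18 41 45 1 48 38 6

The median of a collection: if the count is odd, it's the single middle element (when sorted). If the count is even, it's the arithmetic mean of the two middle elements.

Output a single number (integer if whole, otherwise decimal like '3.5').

Answer: 41

Derivation:
Step 1: insert 18 -> lo=[18] (size 1, max 18) hi=[] (size 0) -> median=18
Step 2: insert 42 -> lo=[18] (size 1, max 18) hi=[42] (size 1, min 42) -> median=30
Step 3: insert 42 -> lo=[18, 42] (size 2, max 42) hi=[42] (size 1, min 42) -> median=42
Step 4: insert 43 -> lo=[18, 42] (size 2, max 42) hi=[42, 43] (size 2, min 42) -> median=42
Step 5: insert 18 -> lo=[18, 18, 42] (size 3, max 42) hi=[42, 43] (size 2, min 42) -> median=42
Step 6: insert 41 -> lo=[18, 18, 41] (size 3, max 41) hi=[42, 42, 43] (size 3, min 42) -> median=41.5
Step 7: insert 45 -> lo=[18, 18, 41, 42] (size 4, max 42) hi=[42, 43, 45] (size 3, min 42) -> median=42
Step 8: insert 1 -> lo=[1, 18, 18, 41] (size 4, max 41) hi=[42, 42, 43, 45] (size 4, min 42) -> median=41.5
Step 9: insert 48 -> lo=[1, 18, 18, 41, 42] (size 5, max 42) hi=[42, 43, 45, 48] (size 4, min 42) -> median=42
Step 10: insert 38 -> lo=[1, 18, 18, 38, 41] (size 5, max 41) hi=[42, 42, 43, 45, 48] (size 5, min 42) -> median=41.5
Step 11: insert 6 -> lo=[1, 6, 18, 18, 38, 41] (size 6, max 41) hi=[42, 42, 43, 45, 48] (size 5, min 42) -> median=41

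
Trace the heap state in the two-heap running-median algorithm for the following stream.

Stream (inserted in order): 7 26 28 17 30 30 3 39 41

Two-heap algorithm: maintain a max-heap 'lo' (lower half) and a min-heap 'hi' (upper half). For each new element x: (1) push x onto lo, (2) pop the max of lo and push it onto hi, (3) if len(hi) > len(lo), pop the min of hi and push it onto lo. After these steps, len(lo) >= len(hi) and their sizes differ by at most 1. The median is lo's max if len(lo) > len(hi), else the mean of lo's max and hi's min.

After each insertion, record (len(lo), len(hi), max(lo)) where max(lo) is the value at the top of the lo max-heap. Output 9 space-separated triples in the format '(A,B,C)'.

Answer: (1,0,7) (1,1,7) (2,1,26) (2,2,17) (3,2,26) (3,3,26) (4,3,26) (4,4,26) (5,4,28)

Derivation:
Step 1: insert 7 -> lo=[7] hi=[] -> (len(lo)=1, len(hi)=0, max(lo)=7)
Step 2: insert 26 -> lo=[7] hi=[26] -> (len(lo)=1, len(hi)=1, max(lo)=7)
Step 3: insert 28 -> lo=[7, 26] hi=[28] -> (len(lo)=2, len(hi)=1, max(lo)=26)
Step 4: insert 17 -> lo=[7, 17] hi=[26, 28] -> (len(lo)=2, len(hi)=2, max(lo)=17)
Step 5: insert 30 -> lo=[7, 17, 26] hi=[28, 30] -> (len(lo)=3, len(hi)=2, max(lo)=26)
Step 6: insert 30 -> lo=[7, 17, 26] hi=[28, 30, 30] -> (len(lo)=3, len(hi)=3, max(lo)=26)
Step 7: insert 3 -> lo=[3, 7, 17, 26] hi=[28, 30, 30] -> (len(lo)=4, len(hi)=3, max(lo)=26)
Step 8: insert 39 -> lo=[3, 7, 17, 26] hi=[28, 30, 30, 39] -> (len(lo)=4, len(hi)=4, max(lo)=26)
Step 9: insert 41 -> lo=[3, 7, 17, 26, 28] hi=[30, 30, 39, 41] -> (len(lo)=5, len(hi)=4, max(lo)=28)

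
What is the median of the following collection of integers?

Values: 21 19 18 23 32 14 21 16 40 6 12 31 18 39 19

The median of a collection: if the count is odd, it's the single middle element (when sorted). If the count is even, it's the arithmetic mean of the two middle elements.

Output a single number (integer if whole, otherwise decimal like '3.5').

Step 1: insert 21 -> lo=[21] (size 1, max 21) hi=[] (size 0) -> median=21
Step 2: insert 19 -> lo=[19] (size 1, max 19) hi=[21] (size 1, min 21) -> median=20
Step 3: insert 18 -> lo=[18, 19] (size 2, max 19) hi=[21] (size 1, min 21) -> median=19
Step 4: insert 23 -> lo=[18, 19] (size 2, max 19) hi=[21, 23] (size 2, min 21) -> median=20
Step 5: insert 32 -> lo=[18, 19, 21] (size 3, max 21) hi=[23, 32] (size 2, min 23) -> median=21
Step 6: insert 14 -> lo=[14, 18, 19] (size 3, max 19) hi=[21, 23, 32] (size 3, min 21) -> median=20
Step 7: insert 21 -> lo=[14, 18, 19, 21] (size 4, max 21) hi=[21, 23, 32] (size 3, min 21) -> median=21
Step 8: insert 16 -> lo=[14, 16, 18, 19] (size 4, max 19) hi=[21, 21, 23, 32] (size 4, min 21) -> median=20
Step 9: insert 40 -> lo=[14, 16, 18, 19, 21] (size 5, max 21) hi=[21, 23, 32, 40] (size 4, min 21) -> median=21
Step 10: insert 6 -> lo=[6, 14, 16, 18, 19] (size 5, max 19) hi=[21, 21, 23, 32, 40] (size 5, min 21) -> median=20
Step 11: insert 12 -> lo=[6, 12, 14, 16, 18, 19] (size 6, max 19) hi=[21, 21, 23, 32, 40] (size 5, min 21) -> median=19
Step 12: insert 31 -> lo=[6, 12, 14, 16, 18, 19] (size 6, max 19) hi=[21, 21, 23, 31, 32, 40] (size 6, min 21) -> median=20
Step 13: insert 18 -> lo=[6, 12, 14, 16, 18, 18, 19] (size 7, max 19) hi=[21, 21, 23, 31, 32, 40] (size 6, min 21) -> median=19
Step 14: insert 39 -> lo=[6, 12, 14, 16, 18, 18, 19] (size 7, max 19) hi=[21, 21, 23, 31, 32, 39, 40] (size 7, min 21) -> median=20
Step 15: insert 19 -> lo=[6, 12, 14, 16, 18, 18, 19, 19] (size 8, max 19) hi=[21, 21, 23, 31, 32, 39, 40] (size 7, min 21) -> median=19

Answer: 19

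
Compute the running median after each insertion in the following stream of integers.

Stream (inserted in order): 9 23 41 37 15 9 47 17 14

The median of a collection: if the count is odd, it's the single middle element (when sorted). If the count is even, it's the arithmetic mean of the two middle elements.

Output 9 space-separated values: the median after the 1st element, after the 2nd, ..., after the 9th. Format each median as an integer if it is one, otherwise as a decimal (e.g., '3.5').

Step 1: insert 9 -> lo=[9] (size 1, max 9) hi=[] (size 0) -> median=9
Step 2: insert 23 -> lo=[9] (size 1, max 9) hi=[23] (size 1, min 23) -> median=16
Step 3: insert 41 -> lo=[9, 23] (size 2, max 23) hi=[41] (size 1, min 41) -> median=23
Step 4: insert 37 -> lo=[9, 23] (size 2, max 23) hi=[37, 41] (size 2, min 37) -> median=30
Step 5: insert 15 -> lo=[9, 15, 23] (size 3, max 23) hi=[37, 41] (size 2, min 37) -> median=23
Step 6: insert 9 -> lo=[9, 9, 15] (size 3, max 15) hi=[23, 37, 41] (size 3, min 23) -> median=19
Step 7: insert 47 -> lo=[9, 9, 15, 23] (size 4, max 23) hi=[37, 41, 47] (size 3, min 37) -> median=23
Step 8: insert 17 -> lo=[9, 9, 15, 17] (size 4, max 17) hi=[23, 37, 41, 47] (size 4, min 23) -> median=20
Step 9: insert 14 -> lo=[9, 9, 14, 15, 17] (size 5, max 17) hi=[23, 37, 41, 47] (size 4, min 23) -> median=17

Answer: 9 16 23 30 23 19 23 20 17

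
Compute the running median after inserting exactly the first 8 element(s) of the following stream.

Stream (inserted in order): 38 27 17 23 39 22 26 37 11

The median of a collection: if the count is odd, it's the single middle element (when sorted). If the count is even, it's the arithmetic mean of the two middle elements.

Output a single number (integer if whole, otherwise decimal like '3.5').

Answer: 26.5

Derivation:
Step 1: insert 38 -> lo=[38] (size 1, max 38) hi=[] (size 0) -> median=38
Step 2: insert 27 -> lo=[27] (size 1, max 27) hi=[38] (size 1, min 38) -> median=32.5
Step 3: insert 17 -> lo=[17, 27] (size 2, max 27) hi=[38] (size 1, min 38) -> median=27
Step 4: insert 23 -> lo=[17, 23] (size 2, max 23) hi=[27, 38] (size 2, min 27) -> median=25
Step 5: insert 39 -> lo=[17, 23, 27] (size 3, max 27) hi=[38, 39] (size 2, min 38) -> median=27
Step 6: insert 22 -> lo=[17, 22, 23] (size 3, max 23) hi=[27, 38, 39] (size 3, min 27) -> median=25
Step 7: insert 26 -> lo=[17, 22, 23, 26] (size 4, max 26) hi=[27, 38, 39] (size 3, min 27) -> median=26
Step 8: insert 37 -> lo=[17, 22, 23, 26] (size 4, max 26) hi=[27, 37, 38, 39] (size 4, min 27) -> median=26.5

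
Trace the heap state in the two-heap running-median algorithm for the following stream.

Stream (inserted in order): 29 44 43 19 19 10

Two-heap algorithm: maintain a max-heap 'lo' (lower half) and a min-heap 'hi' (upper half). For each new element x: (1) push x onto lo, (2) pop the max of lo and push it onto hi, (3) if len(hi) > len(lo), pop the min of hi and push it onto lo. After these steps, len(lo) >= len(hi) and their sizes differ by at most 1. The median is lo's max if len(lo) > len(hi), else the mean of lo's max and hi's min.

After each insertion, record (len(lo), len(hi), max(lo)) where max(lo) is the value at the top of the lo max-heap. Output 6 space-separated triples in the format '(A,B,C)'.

Answer: (1,0,29) (1,1,29) (2,1,43) (2,2,29) (3,2,29) (3,3,19)

Derivation:
Step 1: insert 29 -> lo=[29] hi=[] -> (len(lo)=1, len(hi)=0, max(lo)=29)
Step 2: insert 44 -> lo=[29] hi=[44] -> (len(lo)=1, len(hi)=1, max(lo)=29)
Step 3: insert 43 -> lo=[29, 43] hi=[44] -> (len(lo)=2, len(hi)=1, max(lo)=43)
Step 4: insert 19 -> lo=[19, 29] hi=[43, 44] -> (len(lo)=2, len(hi)=2, max(lo)=29)
Step 5: insert 19 -> lo=[19, 19, 29] hi=[43, 44] -> (len(lo)=3, len(hi)=2, max(lo)=29)
Step 6: insert 10 -> lo=[10, 19, 19] hi=[29, 43, 44] -> (len(lo)=3, len(hi)=3, max(lo)=19)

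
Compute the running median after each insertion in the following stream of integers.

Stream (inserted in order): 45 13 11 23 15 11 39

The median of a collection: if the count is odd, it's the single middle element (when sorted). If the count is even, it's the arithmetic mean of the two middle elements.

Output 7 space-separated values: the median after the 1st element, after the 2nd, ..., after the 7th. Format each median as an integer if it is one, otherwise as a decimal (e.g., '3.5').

Answer: 45 29 13 18 15 14 15

Derivation:
Step 1: insert 45 -> lo=[45] (size 1, max 45) hi=[] (size 0) -> median=45
Step 2: insert 13 -> lo=[13] (size 1, max 13) hi=[45] (size 1, min 45) -> median=29
Step 3: insert 11 -> lo=[11, 13] (size 2, max 13) hi=[45] (size 1, min 45) -> median=13
Step 4: insert 23 -> lo=[11, 13] (size 2, max 13) hi=[23, 45] (size 2, min 23) -> median=18
Step 5: insert 15 -> lo=[11, 13, 15] (size 3, max 15) hi=[23, 45] (size 2, min 23) -> median=15
Step 6: insert 11 -> lo=[11, 11, 13] (size 3, max 13) hi=[15, 23, 45] (size 3, min 15) -> median=14
Step 7: insert 39 -> lo=[11, 11, 13, 15] (size 4, max 15) hi=[23, 39, 45] (size 3, min 23) -> median=15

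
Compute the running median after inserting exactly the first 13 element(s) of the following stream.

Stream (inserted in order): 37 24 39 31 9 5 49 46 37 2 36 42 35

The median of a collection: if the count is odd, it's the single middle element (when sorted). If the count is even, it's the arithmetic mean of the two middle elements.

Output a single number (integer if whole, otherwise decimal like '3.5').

Answer: 36

Derivation:
Step 1: insert 37 -> lo=[37] (size 1, max 37) hi=[] (size 0) -> median=37
Step 2: insert 24 -> lo=[24] (size 1, max 24) hi=[37] (size 1, min 37) -> median=30.5
Step 3: insert 39 -> lo=[24, 37] (size 2, max 37) hi=[39] (size 1, min 39) -> median=37
Step 4: insert 31 -> lo=[24, 31] (size 2, max 31) hi=[37, 39] (size 2, min 37) -> median=34
Step 5: insert 9 -> lo=[9, 24, 31] (size 3, max 31) hi=[37, 39] (size 2, min 37) -> median=31
Step 6: insert 5 -> lo=[5, 9, 24] (size 3, max 24) hi=[31, 37, 39] (size 3, min 31) -> median=27.5
Step 7: insert 49 -> lo=[5, 9, 24, 31] (size 4, max 31) hi=[37, 39, 49] (size 3, min 37) -> median=31
Step 8: insert 46 -> lo=[5, 9, 24, 31] (size 4, max 31) hi=[37, 39, 46, 49] (size 4, min 37) -> median=34
Step 9: insert 37 -> lo=[5, 9, 24, 31, 37] (size 5, max 37) hi=[37, 39, 46, 49] (size 4, min 37) -> median=37
Step 10: insert 2 -> lo=[2, 5, 9, 24, 31] (size 5, max 31) hi=[37, 37, 39, 46, 49] (size 5, min 37) -> median=34
Step 11: insert 36 -> lo=[2, 5, 9, 24, 31, 36] (size 6, max 36) hi=[37, 37, 39, 46, 49] (size 5, min 37) -> median=36
Step 12: insert 42 -> lo=[2, 5, 9, 24, 31, 36] (size 6, max 36) hi=[37, 37, 39, 42, 46, 49] (size 6, min 37) -> median=36.5
Step 13: insert 35 -> lo=[2, 5, 9, 24, 31, 35, 36] (size 7, max 36) hi=[37, 37, 39, 42, 46, 49] (size 6, min 37) -> median=36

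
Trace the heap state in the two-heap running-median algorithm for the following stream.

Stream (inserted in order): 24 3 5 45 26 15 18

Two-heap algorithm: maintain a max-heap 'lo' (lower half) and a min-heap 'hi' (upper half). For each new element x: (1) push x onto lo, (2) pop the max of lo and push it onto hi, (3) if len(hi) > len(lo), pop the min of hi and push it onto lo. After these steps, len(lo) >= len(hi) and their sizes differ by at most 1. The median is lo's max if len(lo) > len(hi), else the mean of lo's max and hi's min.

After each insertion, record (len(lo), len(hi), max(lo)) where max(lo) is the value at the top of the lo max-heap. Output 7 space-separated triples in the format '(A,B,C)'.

Answer: (1,0,24) (1,1,3) (2,1,5) (2,2,5) (3,2,24) (3,3,15) (4,3,18)

Derivation:
Step 1: insert 24 -> lo=[24] hi=[] -> (len(lo)=1, len(hi)=0, max(lo)=24)
Step 2: insert 3 -> lo=[3] hi=[24] -> (len(lo)=1, len(hi)=1, max(lo)=3)
Step 3: insert 5 -> lo=[3, 5] hi=[24] -> (len(lo)=2, len(hi)=1, max(lo)=5)
Step 4: insert 45 -> lo=[3, 5] hi=[24, 45] -> (len(lo)=2, len(hi)=2, max(lo)=5)
Step 5: insert 26 -> lo=[3, 5, 24] hi=[26, 45] -> (len(lo)=3, len(hi)=2, max(lo)=24)
Step 6: insert 15 -> lo=[3, 5, 15] hi=[24, 26, 45] -> (len(lo)=3, len(hi)=3, max(lo)=15)
Step 7: insert 18 -> lo=[3, 5, 15, 18] hi=[24, 26, 45] -> (len(lo)=4, len(hi)=3, max(lo)=18)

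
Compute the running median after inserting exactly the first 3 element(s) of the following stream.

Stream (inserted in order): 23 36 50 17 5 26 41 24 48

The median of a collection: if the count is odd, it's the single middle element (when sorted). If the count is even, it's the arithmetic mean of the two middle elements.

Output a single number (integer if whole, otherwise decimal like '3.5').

Step 1: insert 23 -> lo=[23] (size 1, max 23) hi=[] (size 0) -> median=23
Step 2: insert 36 -> lo=[23] (size 1, max 23) hi=[36] (size 1, min 36) -> median=29.5
Step 3: insert 50 -> lo=[23, 36] (size 2, max 36) hi=[50] (size 1, min 50) -> median=36

Answer: 36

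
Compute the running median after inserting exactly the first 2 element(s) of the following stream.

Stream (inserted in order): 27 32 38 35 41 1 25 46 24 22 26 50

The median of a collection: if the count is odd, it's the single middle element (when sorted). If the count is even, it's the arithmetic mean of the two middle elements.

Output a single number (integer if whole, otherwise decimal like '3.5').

Answer: 29.5

Derivation:
Step 1: insert 27 -> lo=[27] (size 1, max 27) hi=[] (size 0) -> median=27
Step 2: insert 32 -> lo=[27] (size 1, max 27) hi=[32] (size 1, min 32) -> median=29.5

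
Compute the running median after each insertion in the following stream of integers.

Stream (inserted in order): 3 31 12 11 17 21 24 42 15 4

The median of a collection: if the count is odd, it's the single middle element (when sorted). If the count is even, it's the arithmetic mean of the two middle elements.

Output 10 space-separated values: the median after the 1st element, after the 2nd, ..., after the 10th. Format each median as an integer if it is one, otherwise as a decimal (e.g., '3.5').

Step 1: insert 3 -> lo=[3] (size 1, max 3) hi=[] (size 0) -> median=3
Step 2: insert 31 -> lo=[3] (size 1, max 3) hi=[31] (size 1, min 31) -> median=17
Step 3: insert 12 -> lo=[3, 12] (size 2, max 12) hi=[31] (size 1, min 31) -> median=12
Step 4: insert 11 -> lo=[3, 11] (size 2, max 11) hi=[12, 31] (size 2, min 12) -> median=11.5
Step 5: insert 17 -> lo=[3, 11, 12] (size 3, max 12) hi=[17, 31] (size 2, min 17) -> median=12
Step 6: insert 21 -> lo=[3, 11, 12] (size 3, max 12) hi=[17, 21, 31] (size 3, min 17) -> median=14.5
Step 7: insert 24 -> lo=[3, 11, 12, 17] (size 4, max 17) hi=[21, 24, 31] (size 3, min 21) -> median=17
Step 8: insert 42 -> lo=[3, 11, 12, 17] (size 4, max 17) hi=[21, 24, 31, 42] (size 4, min 21) -> median=19
Step 9: insert 15 -> lo=[3, 11, 12, 15, 17] (size 5, max 17) hi=[21, 24, 31, 42] (size 4, min 21) -> median=17
Step 10: insert 4 -> lo=[3, 4, 11, 12, 15] (size 5, max 15) hi=[17, 21, 24, 31, 42] (size 5, min 17) -> median=16

Answer: 3 17 12 11.5 12 14.5 17 19 17 16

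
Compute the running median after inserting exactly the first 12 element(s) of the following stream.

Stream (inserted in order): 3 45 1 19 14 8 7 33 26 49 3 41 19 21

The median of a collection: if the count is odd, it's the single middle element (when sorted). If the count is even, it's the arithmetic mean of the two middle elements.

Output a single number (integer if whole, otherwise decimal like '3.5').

Answer: 16.5

Derivation:
Step 1: insert 3 -> lo=[3] (size 1, max 3) hi=[] (size 0) -> median=3
Step 2: insert 45 -> lo=[3] (size 1, max 3) hi=[45] (size 1, min 45) -> median=24
Step 3: insert 1 -> lo=[1, 3] (size 2, max 3) hi=[45] (size 1, min 45) -> median=3
Step 4: insert 19 -> lo=[1, 3] (size 2, max 3) hi=[19, 45] (size 2, min 19) -> median=11
Step 5: insert 14 -> lo=[1, 3, 14] (size 3, max 14) hi=[19, 45] (size 2, min 19) -> median=14
Step 6: insert 8 -> lo=[1, 3, 8] (size 3, max 8) hi=[14, 19, 45] (size 3, min 14) -> median=11
Step 7: insert 7 -> lo=[1, 3, 7, 8] (size 4, max 8) hi=[14, 19, 45] (size 3, min 14) -> median=8
Step 8: insert 33 -> lo=[1, 3, 7, 8] (size 4, max 8) hi=[14, 19, 33, 45] (size 4, min 14) -> median=11
Step 9: insert 26 -> lo=[1, 3, 7, 8, 14] (size 5, max 14) hi=[19, 26, 33, 45] (size 4, min 19) -> median=14
Step 10: insert 49 -> lo=[1, 3, 7, 8, 14] (size 5, max 14) hi=[19, 26, 33, 45, 49] (size 5, min 19) -> median=16.5
Step 11: insert 3 -> lo=[1, 3, 3, 7, 8, 14] (size 6, max 14) hi=[19, 26, 33, 45, 49] (size 5, min 19) -> median=14
Step 12: insert 41 -> lo=[1, 3, 3, 7, 8, 14] (size 6, max 14) hi=[19, 26, 33, 41, 45, 49] (size 6, min 19) -> median=16.5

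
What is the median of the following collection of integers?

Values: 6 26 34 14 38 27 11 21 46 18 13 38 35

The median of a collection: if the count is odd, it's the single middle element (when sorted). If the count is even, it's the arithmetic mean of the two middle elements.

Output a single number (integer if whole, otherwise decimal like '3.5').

Step 1: insert 6 -> lo=[6] (size 1, max 6) hi=[] (size 0) -> median=6
Step 2: insert 26 -> lo=[6] (size 1, max 6) hi=[26] (size 1, min 26) -> median=16
Step 3: insert 34 -> lo=[6, 26] (size 2, max 26) hi=[34] (size 1, min 34) -> median=26
Step 4: insert 14 -> lo=[6, 14] (size 2, max 14) hi=[26, 34] (size 2, min 26) -> median=20
Step 5: insert 38 -> lo=[6, 14, 26] (size 3, max 26) hi=[34, 38] (size 2, min 34) -> median=26
Step 6: insert 27 -> lo=[6, 14, 26] (size 3, max 26) hi=[27, 34, 38] (size 3, min 27) -> median=26.5
Step 7: insert 11 -> lo=[6, 11, 14, 26] (size 4, max 26) hi=[27, 34, 38] (size 3, min 27) -> median=26
Step 8: insert 21 -> lo=[6, 11, 14, 21] (size 4, max 21) hi=[26, 27, 34, 38] (size 4, min 26) -> median=23.5
Step 9: insert 46 -> lo=[6, 11, 14, 21, 26] (size 5, max 26) hi=[27, 34, 38, 46] (size 4, min 27) -> median=26
Step 10: insert 18 -> lo=[6, 11, 14, 18, 21] (size 5, max 21) hi=[26, 27, 34, 38, 46] (size 5, min 26) -> median=23.5
Step 11: insert 13 -> lo=[6, 11, 13, 14, 18, 21] (size 6, max 21) hi=[26, 27, 34, 38, 46] (size 5, min 26) -> median=21
Step 12: insert 38 -> lo=[6, 11, 13, 14, 18, 21] (size 6, max 21) hi=[26, 27, 34, 38, 38, 46] (size 6, min 26) -> median=23.5
Step 13: insert 35 -> lo=[6, 11, 13, 14, 18, 21, 26] (size 7, max 26) hi=[27, 34, 35, 38, 38, 46] (size 6, min 27) -> median=26

Answer: 26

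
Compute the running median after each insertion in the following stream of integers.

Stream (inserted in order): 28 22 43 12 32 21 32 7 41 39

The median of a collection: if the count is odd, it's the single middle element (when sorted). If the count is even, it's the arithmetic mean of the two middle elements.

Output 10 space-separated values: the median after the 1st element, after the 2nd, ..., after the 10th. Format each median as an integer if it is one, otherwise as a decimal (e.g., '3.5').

Answer: 28 25 28 25 28 25 28 25 28 30

Derivation:
Step 1: insert 28 -> lo=[28] (size 1, max 28) hi=[] (size 0) -> median=28
Step 2: insert 22 -> lo=[22] (size 1, max 22) hi=[28] (size 1, min 28) -> median=25
Step 3: insert 43 -> lo=[22, 28] (size 2, max 28) hi=[43] (size 1, min 43) -> median=28
Step 4: insert 12 -> lo=[12, 22] (size 2, max 22) hi=[28, 43] (size 2, min 28) -> median=25
Step 5: insert 32 -> lo=[12, 22, 28] (size 3, max 28) hi=[32, 43] (size 2, min 32) -> median=28
Step 6: insert 21 -> lo=[12, 21, 22] (size 3, max 22) hi=[28, 32, 43] (size 3, min 28) -> median=25
Step 7: insert 32 -> lo=[12, 21, 22, 28] (size 4, max 28) hi=[32, 32, 43] (size 3, min 32) -> median=28
Step 8: insert 7 -> lo=[7, 12, 21, 22] (size 4, max 22) hi=[28, 32, 32, 43] (size 4, min 28) -> median=25
Step 9: insert 41 -> lo=[7, 12, 21, 22, 28] (size 5, max 28) hi=[32, 32, 41, 43] (size 4, min 32) -> median=28
Step 10: insert 39 -> lo=[7, 12, 21, 22, 28] (size 5, max 28) hi=[32, 32, 39, 41, 43] (size 5, min 32) -> median=30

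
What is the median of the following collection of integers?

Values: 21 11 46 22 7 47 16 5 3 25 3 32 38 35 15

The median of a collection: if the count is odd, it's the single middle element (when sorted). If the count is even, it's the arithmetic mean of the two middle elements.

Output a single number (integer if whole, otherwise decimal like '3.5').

Step 1: insert 21 -> lo=[21] (size 1, max 21) hi=[] (size 0) -> median=21
Step 2: insert 11 -> lo=[11] (size 1, max 11) hi=[21] (size 1, min 21) -> median=16
Step 3: insert 46 -> lo=[11, 21] (size 2, max 21) hi=[46] (size 1, min 46) -> median=21
Step 4: insert 22 -> lo=[11, 21] (size 2, max 21) hi=[22, 46] (size 2, min 22) -> median=21.5
Step 5: insert 7 -> lo=[7, 11, 21] (size 3, max 21) hi=[22, 46] (size 2, min 22) -> median=21
Step 6: insert 47 -> lo=[7, 11, 21] (size 3, max 21) hi=[22, 46, 47] (size 3, min 22) -> median=21.5
Step 7: insert 16 -> lo=[7, 11, 16, 21] (size 4, max 21) hi=[22, 46, 47] (size 3, min 22) -> median=21
Step 8: insert 5 -> lo=[5, 7, 11, 16] (size 4, max 16) hi=[21, 22, 46, 47] (size 4, min 21) -> median=18.5
Step 9: insert 3 -> lo=[3, 5, 7, 11, 16] (size 5, max 16) hi=[21, 22, 46, 47] (size 4, min 21) -> median=16
Step 10: insert 25 -> lo=[3, 5, 7, 11, 16] (size 5, max 16) hi=[21, 22, 25, 46, 47] (size 5, min 21) -> median=18.5
Step 11: insert 3 -> lo=[3, 3, 5, 7, 11, 16] (size 6, max 16) hi=[21, 22, 25, 46, 47] (size 5, min 21) -> median=16
Step 12: insert 32 -> lo=[3, 3, 5, 7, 11, 16] (size 6, max 16) hi=[21, 22, 25, 32, 46, 47] (size 6, min 21) -> median=18.5
Step 13: insert 38 -> lo=[3, 3, 5, 7, 11, 16, 21] (size 7, max 21) hi=[22, 25, 32, 38, 46, 47] (size 6, min 22) -> median=21
Step 14: insert 35 -> lo=[3, 3, 5, 7, 11, 16, 21] (size 7, max 21) hi=[22, 25, 32, 35, 38, 46, 47] (size 7, min 22) -> median=21.5
Step 15: insert 15 -> lo=[3, 3, 5, 7, 11, 15, 16, 21] (size 8, max 21) hi=[22, 25, 32, 35, 38, 46, 47] (size 7, min 22) -> median=21

Answer: 21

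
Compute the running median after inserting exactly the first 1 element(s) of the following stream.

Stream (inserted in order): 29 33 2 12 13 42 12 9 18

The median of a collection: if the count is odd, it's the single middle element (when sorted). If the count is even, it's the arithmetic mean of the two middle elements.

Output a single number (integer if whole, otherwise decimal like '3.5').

Step 1: insert 29 -> lo=[29] (size 1, max 29) hi=[] (size 0) -> median=29

Answer: 29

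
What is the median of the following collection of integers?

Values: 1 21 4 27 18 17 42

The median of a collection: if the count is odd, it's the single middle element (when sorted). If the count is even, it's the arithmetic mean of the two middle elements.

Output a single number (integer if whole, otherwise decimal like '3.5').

Step 1: insert 1 -> lo=[1] (size 1, max 1) hi=[] (size 0) -> median=1
Step 2: insert 21 -> lo=[1] (size 1, max 1) hi=[21] (size 1, min 21) -> median=11
Step 3: insert 4 -> lo=[1, 4] (size 2, max 4) hi=[21] (size 1, min 21) -> median=4
Step 4: insert 27 -> lo=[1, 4] (size 2, max 4) hi=[21, 27] (size 2, min 21) -> median=12.5
Step 5: insert 18 -> lo=[1, 4, 18] (size 3, max 18) hi=[21, 27] (size 2, min 21) -> median=18
Step 6: insert 17 -> lo=[1, 4, 17] (size 3, max 17) hi=[18, 21, 27] (size 3, min 18) -> median=17.5
Step 7: insert 42 -> lo=[1, 4, 17, 18] (size 4, max 18) hi=[21, 27, 42] (size 3, min 21) -> median=18

Answer: 18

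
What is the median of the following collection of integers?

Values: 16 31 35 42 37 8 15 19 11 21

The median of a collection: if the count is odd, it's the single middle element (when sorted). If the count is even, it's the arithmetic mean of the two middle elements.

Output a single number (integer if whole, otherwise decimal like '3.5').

Answer: 20

Derivation:
Step 1: insert 16 -> lo=[16] (size 1, max 16) hi=[] (size 0) -> median=16
Step 2: insert 31 -> lo=[16] (size 1, max 16) hi=[31] (size 1, min 31) -> median=23.5
Step 3: insert 35 -> lo=[16, 31] (size 2, max 31) hi=[35] (size 1, min 35) -> median=31
Step 4: insert 42 -> lo=[16, 31] (size 2, max 31) hi=[35, 42] (size 2, min 35) -> median=33
Step 5: insert 37 -> lo=[16, 31, 35] (size 3, max 35) hi=[37, 42] (size 2, min 37) -> median=35
Step 6: insert 8 -> lo=[8, 16, 31] (size 3, max 31) hi=[35, 37, 42] (size 3, min 35) -> median=33
Step 7: insert 15 -> lo=[8, 15, 16, 31] (size 4, max 31) hi=[35, 37, 42] (size 3, min 35) -> median=31
Step 8: insert 19 -> lo=[8, 15, 16, 19] (size 4, max 19) hi=[31, 35, 37, 42] (size 4, min 31) -> median=25
Step 9: insert 11 -> lo=[8, 11, 15, 16, 19] (size 5, max 19) hi=[31, 35, 37, 42] (size 4, min 31) -> median=19
Step 10: insert 21 -> lo=[8, 11, 15, 16, 19] (size 5, max 19) hi=[21, 31, 35, 37, 42] (size 5, min 21) -> median=20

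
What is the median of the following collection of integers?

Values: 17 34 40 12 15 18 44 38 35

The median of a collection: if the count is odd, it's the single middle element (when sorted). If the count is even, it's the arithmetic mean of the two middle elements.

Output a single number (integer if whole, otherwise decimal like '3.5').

Step 1: insert 17 -> lo=[17] (size 1, max 17) hi=[] (size 0) -> median=17
Step 2: insert 34 -> lo=[17] (size 1, max 17) hi=[34] (size 1, min 34) -> median=25.5
Step 3: insert 40 -> lo=[17, 34] (size 2, max 34) hi=[40] (size 1, min 40) -> median=34
Step 4: insert 12 -> lo=[12, 17] (size 2, max 17) hi=[34, 40] (size 2, min 34) -> median=25.5
Step 5: insert 15 -> lo=[12, 15, 17] (size 3, max 17) hi=[34, 40] (size 2, min 34) -> median=17
Step 6: insert 18 -> lo=[12, 15, 17] (size 3, max 17) hi=[18, 34, 40] (size 3, min 18) -> median=17.5
Step 7: insert 44 -> lo=[12, 15, 17, 18] (size 4, max 18) hi=[34, 40, 44] (size 3, min 34) -> median=18
Step 8: insert 38 -> lo=[12, 15, 17, 18] (size 4, max 18) hi=[34, 38, 40, 44] (size 4, min 34) -> median=26
Step 9: insert 35 -> lo=[12, 15, 17, 18, 34] (size 5, max 34) hi=[35, 38, 40, 44] (size 4, min 35) -> median=34

Answer: 34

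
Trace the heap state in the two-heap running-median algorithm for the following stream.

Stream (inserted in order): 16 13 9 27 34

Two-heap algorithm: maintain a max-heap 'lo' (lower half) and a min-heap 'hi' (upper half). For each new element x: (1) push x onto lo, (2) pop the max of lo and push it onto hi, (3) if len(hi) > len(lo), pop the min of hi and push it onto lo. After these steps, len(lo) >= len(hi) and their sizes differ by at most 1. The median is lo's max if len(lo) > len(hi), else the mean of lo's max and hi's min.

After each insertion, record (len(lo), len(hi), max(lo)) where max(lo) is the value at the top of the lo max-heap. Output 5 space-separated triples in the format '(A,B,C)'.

Answer: (1,0,16) (1,1,13) (2,1,13) (2,2,13) (3,2,16)

Derivation:
Step 1: insert 16 -> lo=[16] hi=[] -> (len(lo)=1, len(hi)=0, max(lo)=16)
Step 2: insert 13 -> lo=[13] hi=[16] -> (len(lo)=1, len(hi)=1, max(lo)=13)
Step 3: insert 9 -> lo=[9, 13] hi=[16] -> (len(lo)=2, len(hi)=1, max(lo)=13)
Step 4: insert 27 -> lo=[9, 13] hi=[16, 27] -> (len(lo)=2, len(hi)=2, max(lo)=13)
Step 5: insert 34 -> lo=[9, 13, 16] hi=[27, 34] -> (len(lo)=3, len(hi)=2, max(lo)=16)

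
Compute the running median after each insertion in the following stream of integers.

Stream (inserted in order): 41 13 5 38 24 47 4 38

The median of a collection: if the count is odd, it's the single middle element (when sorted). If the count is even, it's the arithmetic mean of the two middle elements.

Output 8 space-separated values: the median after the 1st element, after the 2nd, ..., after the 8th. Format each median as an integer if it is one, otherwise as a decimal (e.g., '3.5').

Answer: 41 27 13 25.5 24 31 24 31

Derivation:
Step 1: insert 41 -> lo=[41] (size 1, max 41) hi=[] (size 0) -> median=41
Step 2: insert 13 -> lo=[13] (size 1, max 13) hi=[41] (size 1, min 41) -> median=27
Step 3: insert 5 -> lo=[5, 13] (size 2, max 13) hi=[41] (size 1, min 41) -> median=13
Step 4: insert 38 -> lo=[5, 13] (size 2, max 13) hi=[38, 41] (size 2, min 38) -> median=25.5
Step 5: insert 24 -> lo=[5, 13, 24] (size 3, max 24) hi=[38, 41] (size 2, min 38) -> median=24
Step 6: insert 47 -> lo=[5, 13, 24] (size 3, max 24) hi=[38, 41, 47] (size 3, min 38) -> median=31
Step 7: insert 4 -> lo=[4, 5, 13, 24] (size 4, max 24) hi=[38, 41, 47] (size 3, min 38) -> median=24
Step 8: insert 38 -> lo=[4, 5, 13, 24] (size 4, max 24) hi=[38, 38, 41, 47] (size 4, min 38) -> median=31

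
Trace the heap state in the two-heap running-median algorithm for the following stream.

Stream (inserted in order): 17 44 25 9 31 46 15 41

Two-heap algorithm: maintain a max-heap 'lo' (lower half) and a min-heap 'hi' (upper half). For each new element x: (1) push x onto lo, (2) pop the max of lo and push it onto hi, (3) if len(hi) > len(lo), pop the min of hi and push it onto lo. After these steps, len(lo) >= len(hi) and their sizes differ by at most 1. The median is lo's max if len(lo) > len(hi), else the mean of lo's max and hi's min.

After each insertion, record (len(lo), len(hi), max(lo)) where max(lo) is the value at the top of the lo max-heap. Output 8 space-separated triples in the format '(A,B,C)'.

Step 1: insert 17 -> lo=[17] hi=[] -> (len(lo)=1, len(hi)=0, max(lo)=17)
Step 2: insert 44 -> lo=[17] hi=[44] -> (len(lo)=1, len(hi)=1, max(lo)=17)
Step 3: insert 25 -> lo=[17, 25] hi=[44] -> (len(lo)=2, len(hi)=1, max(lo)=25)
Step 4: insert 9 -> lo=[9, 17] hi=[25, 44] -> (len(lo)=2, len(hi)=2, max(lo)=17)
Step 5: insert 31 -> lo=[9, 17, 25] hi=[31, 44] -> (len(lo)=3, len(hi)=2, max(lo)=25)
Step 6: insert 46 -> lo=[9, 17, 25] hi=[31, 44, 46] -> (len(lo)=3, len(hi)=3, max(lo)=25)
Step 7: insert 15 -> lo=[9, 15, 17, 25] hi=[31, 44, 46] -> (len(lo)=4, len(hi)=3, max(lo)=25)
Step 8: insert 41 -> lo=[9, 15, 17, 25] hi=[31, 41, 44, 46] -> (len(lo)=4, len(hi)=4, max(lo)=25)

Answer: (1,0,17) (1,1,17) (2,1,25) (2,2,17) (3,2,25) (3,3,25) (4,3,25) (4,4,25)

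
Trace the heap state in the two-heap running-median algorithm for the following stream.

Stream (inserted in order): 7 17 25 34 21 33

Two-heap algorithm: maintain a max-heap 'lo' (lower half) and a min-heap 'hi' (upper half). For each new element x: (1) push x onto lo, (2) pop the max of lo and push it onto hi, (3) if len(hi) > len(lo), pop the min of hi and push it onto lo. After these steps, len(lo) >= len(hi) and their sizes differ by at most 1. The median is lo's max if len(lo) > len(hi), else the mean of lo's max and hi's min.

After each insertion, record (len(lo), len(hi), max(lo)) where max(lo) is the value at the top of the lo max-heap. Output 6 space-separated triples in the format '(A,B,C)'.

Answer: (1,0,7) (1,1,7) (2,1,17) (2,2,17) (3,2,21) (3,3,21)

Derivation:
Step 1: insert 7 -> lo=[7] hi=[] -> (len(lo)=1, len(hi)=0, max(lo)=7)
Step 2: insert 17 -> lo=[7] hi=[17] -> (len(lo)=1, len(hi)=1, max(lo)=7)
Step 3: insert 25 -> lo=[7, 17] hi=[25] -> (len(lo)=2, len(hi)=1, max(lo)=17)
Step 4: insert 34 -> lo=[7, 17] hi=[25, 34] -> (len(lo)=2, len(hi)=2, max(lo)=17)
Step 5: insert 21 -> lo=[7, 17, 21] hi=[25, 34] -> (len(lo)=3, len(hi)=2, max(lo)=21)
Step 6: insert 33 -> lo=[7, 17, 21] hi=[25, 33, 34] -> (len(lo)=3, len(hi)=3, max(lo)=21)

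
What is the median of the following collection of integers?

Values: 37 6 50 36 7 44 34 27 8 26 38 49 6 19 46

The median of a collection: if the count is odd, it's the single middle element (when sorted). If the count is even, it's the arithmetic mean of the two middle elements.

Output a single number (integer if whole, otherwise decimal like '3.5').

Answer: 34

Derivation:
Step 1: insert 37 -> lo=[37] (size 1, max 37) hi=[] (size 0) -> median=37
Step 2: insert 6 -> lo=[6] (size 1, max 6) hi=[37] (size 1, min 37) -> median=21.5
Step 3: insert 50 -> lo=[6, 37] (size 2, max 37) hi=[50] (size 1, min 50) -> median=37
Step 4: insert 36 -> lo=[6, 36] (size 2, max 36) hi=[37, 50] (size 2, min 37) -> median=36.5
Step 5: insert 7 -> lo=[6, 7, 36] (size 3, max 36) hi=[37, 50] (size 2, min 37) -> median=36
Step 6: insert 44 -> lo=[6, 7, 36] (size 3, max 36) hi=[37, 44, 50] (size 3, min 37) -> median=36.5
Step 7: insert 34 -> lo=[6, 7, 34, 36] (size 4, max 36) hi=[37, 44, 50] (size 3, min 37) -> median=36
Step 8: insert 27 -> lo=[6, 7, 27, 34] (size 4, max 34) hi=[36, 37, 44, 50] (size 4, min 36) -> median=35
Step 9: insert 8 -> lo=[6, 7, 8, 27, 34] (size 5, max 34) hi=[36, 37, 44, 50] (size 4, min 36) -> median=34
Step 10: insert 26 -> lo=[6, 7, 8, 26, 27] (size 5, max 27) hi=[34, 36, 37, 44, 50] (size 5, min 34) -> median=30.5
Step 11: insert 38 -> lo=[6, 7, 8, 26, 27, 34] (size 6, max 34) hi=[36, 37, 38, 44, 50] (size 5, min 36) -> median=34
Step 12: insert 49 -> lo=[6, 7, 8, 26, 27, 34] (size 6, max 34) hi=[36, 37, 38, 44, 49, 50] (size 6, min 36) -> median=35
Step 13: insert 6 -> lo=[6, 6, 7, 8, 26, 27, 34] (size 7, max 34) hi=[36, 37, 38, 44, 49, 50] (size 6, min 36) -> median=34
Step 14: insert 19 -> lo=[6, 6, 7, 8, 19, 26, 27] (size 7, max 27) hi=[34, 36, 37, 38, 44, 49, 50] (size 7, min 34) -> median=30.5
Step 15: insert 46 -> lo=[6, 6, 7, 8, 19, 26, 27, 34] (size 8, max 34) hi=[36, 37, 38, 44, 46, 49, 50] (size 7, min 36) -> median=34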